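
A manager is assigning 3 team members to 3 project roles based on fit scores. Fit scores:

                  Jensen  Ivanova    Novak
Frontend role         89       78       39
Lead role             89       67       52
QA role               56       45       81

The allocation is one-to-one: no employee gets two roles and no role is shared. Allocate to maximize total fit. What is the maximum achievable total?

This is the linear assignment problem.
Optimal: Jensen→Lead role (89 pts), Ivanova→Frontend role (78 pts), Novak→QA role (81 pts) — total 89+78+81 = 248 pts.
Row-greedy (each employee in turn takes its best remaining role) gives 237 pts, worse by 11.

Maximum total: 248 pts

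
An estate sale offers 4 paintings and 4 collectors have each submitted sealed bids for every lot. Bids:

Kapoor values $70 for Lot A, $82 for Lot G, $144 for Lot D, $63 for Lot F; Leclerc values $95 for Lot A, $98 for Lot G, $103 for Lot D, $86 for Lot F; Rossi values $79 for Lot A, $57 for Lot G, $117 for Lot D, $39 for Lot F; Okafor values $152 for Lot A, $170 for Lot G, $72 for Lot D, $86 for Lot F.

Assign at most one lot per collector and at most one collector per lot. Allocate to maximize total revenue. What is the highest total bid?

Optimal: Kapoor→Lot D ($144), Leclerc→Lot F ($86), Rossi→Lot A ($79), Okafor→Lot G ($170) — total 144+86+79+170 = $479.
Row-greedy (each collector in turn takes its best remaining lot) gives $407, worse by 72.
Next-best assignment: Kapoor→Lot D, Leclerc→Lot A, Rossi→Lot F, Okafor→Lot G = $448.

Max total: $479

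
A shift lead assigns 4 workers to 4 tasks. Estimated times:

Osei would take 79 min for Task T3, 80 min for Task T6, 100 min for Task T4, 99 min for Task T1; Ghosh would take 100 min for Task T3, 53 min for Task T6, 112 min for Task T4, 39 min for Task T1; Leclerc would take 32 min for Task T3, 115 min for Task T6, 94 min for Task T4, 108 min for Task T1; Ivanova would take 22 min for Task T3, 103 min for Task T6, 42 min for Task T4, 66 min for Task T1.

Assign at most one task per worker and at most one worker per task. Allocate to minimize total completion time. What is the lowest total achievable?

Optimal: Osei→Task T6 (80 min), Ghosh→Task T1 (39 min), Leclerc→Task T3 (32 min), Ivanova→Task T4 (42 min) — total 80+39+32+42 = 193 min.
Swapping Ivanova↔Ghosh (Ivanova→Task T1 66 min, Ghosh→Task T4 112 min) adds 97.
Every other assignment is strictly worse.

Minimum total: 193 min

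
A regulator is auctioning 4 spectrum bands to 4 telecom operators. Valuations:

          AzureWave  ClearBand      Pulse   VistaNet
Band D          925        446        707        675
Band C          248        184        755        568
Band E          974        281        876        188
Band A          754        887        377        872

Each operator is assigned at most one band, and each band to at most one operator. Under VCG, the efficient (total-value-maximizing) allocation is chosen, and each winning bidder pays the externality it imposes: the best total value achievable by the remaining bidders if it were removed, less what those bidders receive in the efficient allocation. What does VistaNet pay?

VistaNet pays $72M.

Efficient allocation: AzureWave→Band E ($974M), ClearBand→Band A ($887M), Pulse→Band C ($755M), VistaNet→Band D ($675M); total welfare W = $3291M.
VistaNet receives Band D at value $675M, so the others get W − 675 = $2616M.
Without VistaNet: best allocation of the remaining 3 bidders over all 4 bands is AzureWave→Band D ($925M), ClearBand→Band A ($887M), Pulse→Band E ($876M), total $2688M.
VCG payment = (others' best without VistaNet) − (others' welfare with VistaNet) = 2688 − 2616 = $72M.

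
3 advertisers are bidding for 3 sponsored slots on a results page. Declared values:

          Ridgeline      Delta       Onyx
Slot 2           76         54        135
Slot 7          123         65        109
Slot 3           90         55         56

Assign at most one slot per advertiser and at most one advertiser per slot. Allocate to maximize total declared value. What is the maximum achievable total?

Optimal: Ridgeline→Slot 7 ($123), Delta→Slot 3 ($55), Onyx→Slot 2 ($135) — total 123+55+135 = $313.
Checked against all permutations: $313 is optimal.

Maximum total: $313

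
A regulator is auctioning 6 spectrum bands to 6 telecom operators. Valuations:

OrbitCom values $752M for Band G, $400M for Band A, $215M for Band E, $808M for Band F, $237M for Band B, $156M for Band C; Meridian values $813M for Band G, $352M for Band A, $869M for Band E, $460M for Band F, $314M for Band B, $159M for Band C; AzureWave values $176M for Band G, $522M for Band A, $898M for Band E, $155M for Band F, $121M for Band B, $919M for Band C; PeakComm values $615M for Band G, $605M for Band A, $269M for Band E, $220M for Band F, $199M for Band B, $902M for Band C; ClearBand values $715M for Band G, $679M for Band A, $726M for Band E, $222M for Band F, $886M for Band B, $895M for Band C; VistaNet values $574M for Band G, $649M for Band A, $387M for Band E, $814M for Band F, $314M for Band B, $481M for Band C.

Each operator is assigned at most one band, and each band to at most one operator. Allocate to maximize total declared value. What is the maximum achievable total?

Maximum total: $4956M

Optimal: OrbitCom→Band F ($808M), Meridian→Band G ($813M), AzureWave→Band E ($898M), PeakComm→Band C ($902M), ClearBand→Band B ($886M), VistaNet→Band A ($649M) — total 808+813+898+902+886+649 = $4956M.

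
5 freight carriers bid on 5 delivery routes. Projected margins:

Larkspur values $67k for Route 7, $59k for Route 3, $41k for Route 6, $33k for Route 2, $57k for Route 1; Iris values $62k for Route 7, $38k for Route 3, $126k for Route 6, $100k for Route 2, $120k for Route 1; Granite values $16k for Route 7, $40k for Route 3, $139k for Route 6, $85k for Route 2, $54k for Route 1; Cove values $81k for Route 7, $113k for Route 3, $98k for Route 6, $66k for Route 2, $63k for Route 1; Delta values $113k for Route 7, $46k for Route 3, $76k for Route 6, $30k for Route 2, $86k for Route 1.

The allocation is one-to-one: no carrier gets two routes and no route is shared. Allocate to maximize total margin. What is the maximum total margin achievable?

Optimal: Larkspur→Route 1 ($57k), Iris→Route 2 ($100k), Granite→Route 6 ($139k), Cove→Route 3 ($113k), Delta→Route 7 ($113k) — total 57+100+139+113+113 = $522k.
Max-entry greedy (repeatedly take the single best remaining cell) gives $518k, worse by 4.
Next-best assignment: Larkspur→Route 2, Iris→Route 1, Granite→Route 6, Cove→Route 3, Delta→Route 7 = $518k.

Max total: $522k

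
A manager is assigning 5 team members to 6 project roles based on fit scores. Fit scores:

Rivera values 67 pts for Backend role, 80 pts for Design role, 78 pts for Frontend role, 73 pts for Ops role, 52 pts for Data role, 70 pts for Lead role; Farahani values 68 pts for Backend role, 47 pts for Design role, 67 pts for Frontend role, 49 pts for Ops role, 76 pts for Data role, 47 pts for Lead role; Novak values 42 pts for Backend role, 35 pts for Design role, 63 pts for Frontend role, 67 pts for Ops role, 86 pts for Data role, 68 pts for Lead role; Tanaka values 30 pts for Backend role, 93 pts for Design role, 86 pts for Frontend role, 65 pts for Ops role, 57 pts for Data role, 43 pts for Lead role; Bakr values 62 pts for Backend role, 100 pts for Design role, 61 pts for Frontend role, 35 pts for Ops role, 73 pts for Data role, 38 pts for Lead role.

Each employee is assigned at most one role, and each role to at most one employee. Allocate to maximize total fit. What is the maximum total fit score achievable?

This is the linear assignment problem.
Optimal: Rivera→Ops role (73 pts), Farahani→Backend role (68 pts), Novak→Data role (86 pts), Tanaka→Frontend role (86 pts), Bakr→Design role (100 pts) — total 73+68+86+86+100 = 413 pts.
Row-greedy (each employee in turn takes its best remaining role) gives 372 pts, worse by 41.
Every other assignment is strictly worse.

Max total: 413 pts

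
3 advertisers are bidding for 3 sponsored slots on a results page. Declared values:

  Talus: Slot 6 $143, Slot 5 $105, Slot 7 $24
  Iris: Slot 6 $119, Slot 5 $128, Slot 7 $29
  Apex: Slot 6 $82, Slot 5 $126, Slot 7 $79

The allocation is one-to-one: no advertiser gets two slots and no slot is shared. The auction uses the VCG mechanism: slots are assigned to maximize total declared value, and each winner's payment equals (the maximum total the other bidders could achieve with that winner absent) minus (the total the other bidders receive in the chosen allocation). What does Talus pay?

Talus pays $38.

Efficient allocation: Talus→Slot 6 ($143), Iris→Slot 5 ($128), Apex→Slot 7 ($79); total welfare W = $350.
Talus receives Slot 6 at value $143, so the others get W − 143 = $207.
Without Talus: best allocation of the remaining 2 bidders over all 3 slots is Iris→Slot 6 ($119), Apex→Slot 5 ($126), total $245.
VCG payment = (others' best without Talus) − (others' welfare with Talus) = 245 − 207 = $38.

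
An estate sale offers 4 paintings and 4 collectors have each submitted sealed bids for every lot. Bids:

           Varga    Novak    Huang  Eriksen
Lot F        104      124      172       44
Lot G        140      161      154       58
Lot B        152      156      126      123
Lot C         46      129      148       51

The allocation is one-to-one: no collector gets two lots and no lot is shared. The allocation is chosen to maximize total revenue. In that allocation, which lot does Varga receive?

This is a one-to-one assignment (maximum-weight bipartite matching).
Optimal: Varga→Lot G ($140), Novak→Lot C ($129), Huang→Lot F ($172), Eriksen→Lot B ($123) — total 140+129+172+123 = $564.
Column-greedy (each lot in turn goes to its best remaining collector) gives $536, worse by 28.
Next-best assignment: Varga→Lot F, Novak→Lot G, Huang→Lot C, Eriksen→Lot B = $536.
No other one-to-one assignment exceeds $564.
Varga's own top lot is Lot B ($152), but forcing Varga→Lot B and reassigning the rest optimally gives only $536 — worse by 28.

Varga receives Lot G.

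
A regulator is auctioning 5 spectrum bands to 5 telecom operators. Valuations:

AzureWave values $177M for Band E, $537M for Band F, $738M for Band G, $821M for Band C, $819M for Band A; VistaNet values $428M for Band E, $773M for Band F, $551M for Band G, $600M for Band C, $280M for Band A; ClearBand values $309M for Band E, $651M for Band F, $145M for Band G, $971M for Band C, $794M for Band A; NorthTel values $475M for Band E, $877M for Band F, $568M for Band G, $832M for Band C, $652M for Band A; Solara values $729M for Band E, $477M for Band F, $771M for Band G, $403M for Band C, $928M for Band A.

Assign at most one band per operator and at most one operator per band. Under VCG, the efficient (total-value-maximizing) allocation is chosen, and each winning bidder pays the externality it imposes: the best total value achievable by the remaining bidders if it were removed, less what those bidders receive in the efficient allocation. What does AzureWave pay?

Efficient allocation: AzureWave→Band A ($819M), VistaNet→Band G ($551M), ClearBand→Band C ($971M), NorthTel→Band F ($877M), Solara→Band E ($729M); total welfare W = $3947M.
AzureWave receives Band A at value $819M, so the others get W − 819 = $3128M.
Without AzureWave: best allocation of the remaining 4 bidders over all 5 bands is VistaNet→Band G ($551M), ClearBand→Band C ($971M), NorthTel→Band F ($877M), Solara→Band A ($928M), total $3327M.
VCG payment = (others' best without AzureWave) − (others' welfare with AzureWave) = 3327 − 3128 = $199M.

AzureWave pays $199M.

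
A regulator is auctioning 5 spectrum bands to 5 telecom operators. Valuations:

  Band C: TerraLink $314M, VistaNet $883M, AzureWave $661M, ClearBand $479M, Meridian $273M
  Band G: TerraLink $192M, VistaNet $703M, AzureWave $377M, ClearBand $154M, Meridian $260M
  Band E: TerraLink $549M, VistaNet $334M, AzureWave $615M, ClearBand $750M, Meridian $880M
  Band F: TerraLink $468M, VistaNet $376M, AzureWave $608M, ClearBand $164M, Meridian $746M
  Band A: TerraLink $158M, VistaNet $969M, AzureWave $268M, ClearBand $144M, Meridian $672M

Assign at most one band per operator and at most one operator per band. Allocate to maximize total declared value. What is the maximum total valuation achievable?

Max total: $3318M

Treat this as an assignment problem: match each operator to one band.
Optimal: TerraLink→Band G ($192M), VistaNet→Band A ($969M), AzureWave→Band C ($661M), ClearBand→Band E ($750M), Meridian→Band F ($746M) — total 192+969+661+750+746 = $3318M.
Max-entry greedy (repeatedly take the single best remaining cell) gives $3132M, worse by 186.
Next-best assignment: TerraLink→Band F, VistaNet→Band G, AzureWave→Band C, ClearBand→Band E, Meridian→Band A = $3254M.
Swapping TerraLink↔VistaNet (TerraLink→Band A $158M, VistaNet→Band G $703M) loses 300.
Checked against all permutations: $3318M is optimal.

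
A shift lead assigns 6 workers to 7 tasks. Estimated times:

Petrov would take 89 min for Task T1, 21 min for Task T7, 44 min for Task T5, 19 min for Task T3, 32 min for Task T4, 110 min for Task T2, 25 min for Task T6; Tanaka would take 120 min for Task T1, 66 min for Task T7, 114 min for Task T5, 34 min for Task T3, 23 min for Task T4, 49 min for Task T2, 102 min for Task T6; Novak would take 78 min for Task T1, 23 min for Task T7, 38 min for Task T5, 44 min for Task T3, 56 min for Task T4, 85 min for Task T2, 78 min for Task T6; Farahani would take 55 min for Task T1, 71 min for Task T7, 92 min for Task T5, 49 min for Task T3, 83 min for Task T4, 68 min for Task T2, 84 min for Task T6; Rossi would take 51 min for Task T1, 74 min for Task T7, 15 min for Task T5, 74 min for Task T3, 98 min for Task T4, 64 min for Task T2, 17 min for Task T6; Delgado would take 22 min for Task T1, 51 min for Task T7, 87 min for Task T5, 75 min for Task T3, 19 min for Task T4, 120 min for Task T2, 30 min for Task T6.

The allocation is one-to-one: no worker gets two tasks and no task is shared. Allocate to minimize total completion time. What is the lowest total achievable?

Treat this as an assignment problem: match each worker to one task.
Optimal: Petrov→Task T6 (25 min), Tanaka→Task T4 (23 min), Novak→Task T7 (23 min), Farahani→Task T3 (49 min), Rossi→Task T5 (15 min), Delgado→Task T1 (22 min) — total 25+23+23+49+15+22 = 157 min.

Minimum total: 157 min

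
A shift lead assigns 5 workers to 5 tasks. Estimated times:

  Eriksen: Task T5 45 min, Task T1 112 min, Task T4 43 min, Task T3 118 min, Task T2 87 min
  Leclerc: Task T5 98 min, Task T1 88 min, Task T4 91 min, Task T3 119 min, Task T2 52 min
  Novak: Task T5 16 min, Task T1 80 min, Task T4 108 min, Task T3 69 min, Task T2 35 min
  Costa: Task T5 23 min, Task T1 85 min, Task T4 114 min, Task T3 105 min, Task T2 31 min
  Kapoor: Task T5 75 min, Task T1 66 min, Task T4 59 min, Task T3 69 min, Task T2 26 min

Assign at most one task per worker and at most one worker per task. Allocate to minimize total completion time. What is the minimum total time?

Minimum total: 247 min

Optimal: Eriksen→Task T4 (43 min), Leclerc→Task T1 (88 min), Novak→Task T5 (16 min), Costa→Task T2 (31 min), Kapoor→Task T3 (69 min) — total 43+88+16+31+69 = 247 min.
Min-entry greedy (repeatedly take the single cheapest remaining cell) gives 289 min, worse by 42.
Next-best assignment: Eriksen→Task T4, Leclerc→Task T1, Novak→Task T3, Costa→Task T5, Kapoor→Task T2 = 249 min.
Checked against all permutations: 247 min is optimal.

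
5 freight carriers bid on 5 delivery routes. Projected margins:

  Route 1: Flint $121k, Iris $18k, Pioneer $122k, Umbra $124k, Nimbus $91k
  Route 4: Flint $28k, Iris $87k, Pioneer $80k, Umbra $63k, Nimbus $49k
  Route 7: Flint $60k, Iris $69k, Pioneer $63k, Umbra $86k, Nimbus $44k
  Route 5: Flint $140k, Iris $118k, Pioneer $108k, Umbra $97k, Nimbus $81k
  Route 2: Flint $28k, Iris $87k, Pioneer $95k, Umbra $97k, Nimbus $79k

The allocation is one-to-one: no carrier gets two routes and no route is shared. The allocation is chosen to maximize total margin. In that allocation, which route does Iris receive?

This is the linear assignment problem.
Optimal: Flint→Route 5 ($140k), Iris→Route 4 ($87k), Pioneer→Route 1 ($122k), Umbra→Route 7 ($86k), Nimbus→Route 2 ($79k) — total 140+87+122+86+79 = $514k.
Next-best assignment: Flint→Route 5, Iris→Route 4, Pioneer→Route 2, Umbra→Route 7, Nimbus→Route 1 = $499k.
Every other assignment is strictly worse.
Iris's own top route is Route 5 ($118k), but forcing Iris→Route 5 and reassigning the rest optimally gives only $484k — worse by 30.

Iris receives Route 4.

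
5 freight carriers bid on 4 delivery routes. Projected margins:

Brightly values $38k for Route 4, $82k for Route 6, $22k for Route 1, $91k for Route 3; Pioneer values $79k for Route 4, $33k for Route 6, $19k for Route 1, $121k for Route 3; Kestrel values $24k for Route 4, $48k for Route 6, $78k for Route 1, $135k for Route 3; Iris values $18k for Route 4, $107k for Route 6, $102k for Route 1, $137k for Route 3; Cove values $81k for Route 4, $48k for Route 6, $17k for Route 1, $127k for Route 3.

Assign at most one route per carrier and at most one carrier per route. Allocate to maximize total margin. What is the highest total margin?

Optimal: Cove→Route 4 ($81k), Brightly→Route 6 ($82k), Iris→Route 1 ($102k), Kestrel→Route 3 ($135k) — total 81+82+102+135 = $400k.
Max-entry greedy (repeatedly take the single best remaining cell) gives $378k, worse by 22.
Swapping Kestrel↔Iris (Kestrel→Route 1 $78k, Iris→Route 3 $137k) loses 22.

Max total: $400k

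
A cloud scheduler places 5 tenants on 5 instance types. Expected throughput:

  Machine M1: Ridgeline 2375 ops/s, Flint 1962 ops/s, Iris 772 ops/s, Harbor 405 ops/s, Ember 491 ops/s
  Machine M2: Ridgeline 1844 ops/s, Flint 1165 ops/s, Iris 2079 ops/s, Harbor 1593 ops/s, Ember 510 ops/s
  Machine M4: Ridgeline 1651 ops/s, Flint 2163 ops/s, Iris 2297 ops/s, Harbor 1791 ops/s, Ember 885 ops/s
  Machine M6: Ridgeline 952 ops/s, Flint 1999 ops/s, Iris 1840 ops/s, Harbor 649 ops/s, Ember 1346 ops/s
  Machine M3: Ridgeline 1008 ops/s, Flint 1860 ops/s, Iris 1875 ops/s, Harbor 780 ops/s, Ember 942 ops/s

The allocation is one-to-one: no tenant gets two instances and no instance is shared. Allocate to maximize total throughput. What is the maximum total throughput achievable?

Maximum total: 9471 ops/s

This is a one-to-one assignment (maximum-weight bipartite matching).
Optimal: Ridgeline→Machine M1 (2375 ops/s), Flint→Machine M3 (1860 ops/s), Iris→Machine M4 (2297 ops/s), Harbor→Machine M2 (1593 ops/s), Ember→Machine M6 (1346 ops/s) — total 2375+1860+2297+1593+1346 = 9471 ops/s.
Swapping Ember↔Iris (Ember→Machine M4 885 ops/s, Iris→Machine M6 1840 ops/s) loses 918.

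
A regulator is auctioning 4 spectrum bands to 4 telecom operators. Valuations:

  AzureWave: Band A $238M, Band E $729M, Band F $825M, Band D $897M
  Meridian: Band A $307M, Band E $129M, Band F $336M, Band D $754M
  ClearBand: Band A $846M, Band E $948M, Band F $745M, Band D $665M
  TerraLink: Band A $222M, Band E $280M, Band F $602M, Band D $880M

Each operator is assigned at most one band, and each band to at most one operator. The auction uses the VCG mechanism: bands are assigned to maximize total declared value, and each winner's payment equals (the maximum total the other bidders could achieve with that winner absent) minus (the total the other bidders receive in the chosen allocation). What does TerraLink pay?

Efficient allocation: AzureWave→Band F ($825M), Meridian→Band A ($307M), ClearBand→Band E ($948M), TerraLink→Band D ($880M); total welfare W = $2960M.
TerraLink receives Band D at value $880M, so the others get W − 880 = $2080M.
Without TerraLink: best allocation of the remaining 3 bidders over all 4 bands is AzureWave→Band F ($825M), Meridian→Band D ($754M), ClearBand→Band E ($948M), total $2527M.
VCG payment = (others' best without TerraLink) − (others' welfare with TerraLink) = 2527 − 2080 = $447M.

TerraLink pays $447M.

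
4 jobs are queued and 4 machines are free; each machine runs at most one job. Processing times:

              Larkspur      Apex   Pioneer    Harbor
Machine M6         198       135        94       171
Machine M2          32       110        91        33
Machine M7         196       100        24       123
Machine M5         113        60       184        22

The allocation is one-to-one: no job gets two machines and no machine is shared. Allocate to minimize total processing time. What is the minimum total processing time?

Minimum total: 213 min

Optimal: Larkspur→Machine M2 (32 min), Apex→Machine M6 (135 min), Pioneer→Machine M7 (24 min), Harbor→Machine M5 (22 min) — total 32+135+24+22 = 213 min.
Column-greedy (each machine in turn goes to its cheapest remaining job) gives 248 min, worse by 35.
Next-best assignment: Larkspur→Machine M2, Apex→Machine M7, Pioneer→Machine M6, Harbor→Machine M5 = 248 min.
Swapping Pioneer↔Harbor (Pioneer→Machine M5 184 min, Harbor→Machine M7 123 min) adds 261.
Every other assignment is strictly worse.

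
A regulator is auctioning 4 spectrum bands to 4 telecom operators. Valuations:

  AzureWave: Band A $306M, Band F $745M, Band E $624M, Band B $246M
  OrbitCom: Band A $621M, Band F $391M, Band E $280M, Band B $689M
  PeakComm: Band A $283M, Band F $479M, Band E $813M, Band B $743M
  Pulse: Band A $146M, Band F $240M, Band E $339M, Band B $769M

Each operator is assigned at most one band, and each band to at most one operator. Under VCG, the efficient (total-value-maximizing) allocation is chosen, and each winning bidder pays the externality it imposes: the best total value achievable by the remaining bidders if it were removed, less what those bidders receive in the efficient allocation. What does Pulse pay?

Pulse pays $68M.

Efficient allocation: AzureWave→Band F ($745M), OrbitCom→Band A ($621M), PeakComm→Band E ($813M), Pulse→Band B ($769M); total welfare W = $2948M.
Pulse receives Band B at value $769M, so the others get W − 769 = $2179M.
Without Pulse: best allocation of the remaining 3 bidders over all 4 bands is AzureWave→Band F ($745M), OrbitCom→Band B ($689M), PeakComm→Band E ($813M), total $2247M.
VCG payment = (others' best without Pulse) − (others' welfare with Pulse) = 2247 − 2179 = $68M.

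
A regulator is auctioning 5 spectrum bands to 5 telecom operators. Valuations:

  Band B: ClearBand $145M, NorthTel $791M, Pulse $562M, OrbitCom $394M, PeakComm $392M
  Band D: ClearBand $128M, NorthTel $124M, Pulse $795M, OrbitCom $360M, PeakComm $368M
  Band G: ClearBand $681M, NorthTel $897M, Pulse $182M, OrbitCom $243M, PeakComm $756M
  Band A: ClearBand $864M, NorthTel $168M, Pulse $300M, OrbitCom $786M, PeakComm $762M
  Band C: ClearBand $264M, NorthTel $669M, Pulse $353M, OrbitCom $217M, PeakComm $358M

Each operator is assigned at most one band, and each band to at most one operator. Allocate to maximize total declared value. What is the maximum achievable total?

Optimal: ClearBand→Band A ($864M), NorthTel→Band C ($669M), Pulse→Band D ($795M), OrbitCom→Band B ($394M), PeakComm→Band G ($756M) — total 864+669+795+394+756 = $3478M.
Max-entry greedy (repeatedly take the single best remaining cell) gives $3308M, worse by 170.
Next-best assignment: ClearBand→Band A, NorthTel→Band B, Pulse→Band D, OrbitCom→Band C, PeakComm→Band G = $3423M.
Swapping NorthTel↔OrbitCom (NorthTel→Band B $791M, OrbitCom→Band C $217M) loses 55.
No other one-to-one assignment exceeds $3478M.

Max total: $3478M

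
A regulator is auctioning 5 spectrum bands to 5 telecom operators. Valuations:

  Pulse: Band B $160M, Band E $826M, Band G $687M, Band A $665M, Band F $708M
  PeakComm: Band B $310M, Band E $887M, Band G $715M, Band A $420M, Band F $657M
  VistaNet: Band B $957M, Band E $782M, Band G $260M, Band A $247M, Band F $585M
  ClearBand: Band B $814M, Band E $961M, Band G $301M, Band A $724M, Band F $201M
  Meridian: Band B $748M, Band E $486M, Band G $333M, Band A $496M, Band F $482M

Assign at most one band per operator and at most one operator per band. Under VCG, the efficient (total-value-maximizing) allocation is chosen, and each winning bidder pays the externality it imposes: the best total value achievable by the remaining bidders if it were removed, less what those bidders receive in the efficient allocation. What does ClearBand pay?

Efficient allocation: Pulse→Band F ($708M), PeakComm→Band G ($715M), VistaNet→Band B ($957M), ClearBand→Band E ($961M), Meridian→Band A ($496M); total welfare W = $3837M.
ClearBand receives Band E at value $961M, so the others get W − 961 = $2876M.
Without ClearBand: best allocation of the remaining 4 bidders over all 5 bands is Pulse→Band F ($708M), PeakComm→Band E ($887M), VistaNet→Band B ($957M), Meridian→Band A ($496M), total $3048M.
VCG payment = (others' best without ClearBand) − (others' welfare with ClearBand) = 3048 − 2876 = $172M.

ClearBand pays $172M.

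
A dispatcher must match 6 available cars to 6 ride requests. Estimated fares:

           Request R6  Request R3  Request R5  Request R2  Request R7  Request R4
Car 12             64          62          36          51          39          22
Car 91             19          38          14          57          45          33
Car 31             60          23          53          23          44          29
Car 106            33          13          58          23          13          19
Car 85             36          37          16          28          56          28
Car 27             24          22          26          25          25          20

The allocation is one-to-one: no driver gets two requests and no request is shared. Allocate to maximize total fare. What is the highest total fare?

Max total: $313

Optimal: Car 12→Request R3 ($62), Car 91→Request R2 ($57), Car 31→Request R6 ($60), Car 106→Request R5 ($58), Car 85→Request R7 ($56), Car 27→Request R4 ($20) — total 62+57+60+58+56+20 = $313.
Max-entry greedy (repeatedly take the single best remaining cell) gives $286, worse by 27.
Next-best assignment: Car 12→Request R3, Car 91→Request R4, Car 31→Request R6, Car 106→Request R5, Car 85→Request R7, Car 27→Request R2 = $294.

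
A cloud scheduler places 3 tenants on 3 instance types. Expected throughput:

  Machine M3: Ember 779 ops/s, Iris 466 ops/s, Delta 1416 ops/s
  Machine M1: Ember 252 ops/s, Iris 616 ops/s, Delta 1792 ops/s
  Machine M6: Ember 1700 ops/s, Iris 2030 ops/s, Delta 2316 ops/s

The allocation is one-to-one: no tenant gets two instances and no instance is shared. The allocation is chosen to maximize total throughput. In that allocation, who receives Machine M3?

Ember receives Machine M3.

Optimal: Ember→Machine M3 (779 ops/s), Iris→Machine M6 (2030 ops/s), Delta→Machine M1 (1792 ops/s) — total 779+2030+1792 = 4601 ops/s.
Column-greedy (each instance in turn goes to its best remaining tenant) gives 3732 ops/s, worse by 869.
Next-best assignment: Ember→Machine M6, Iris→Machine M3, Delta→Machine M1 = 3958 ops/s.
Swapping Ember↔Iris (Ember→Machine M6 1700 ops/s, Iris→Machine M3 466 ops/s) loses 643.
Every other assignment is strictly worse.
Ember's own top instance is Machine M6 (1700 ops/s), but forcing Ember→Machine M6 and reassigning the rest optimally gives only 3958 ops/s — worse by 643.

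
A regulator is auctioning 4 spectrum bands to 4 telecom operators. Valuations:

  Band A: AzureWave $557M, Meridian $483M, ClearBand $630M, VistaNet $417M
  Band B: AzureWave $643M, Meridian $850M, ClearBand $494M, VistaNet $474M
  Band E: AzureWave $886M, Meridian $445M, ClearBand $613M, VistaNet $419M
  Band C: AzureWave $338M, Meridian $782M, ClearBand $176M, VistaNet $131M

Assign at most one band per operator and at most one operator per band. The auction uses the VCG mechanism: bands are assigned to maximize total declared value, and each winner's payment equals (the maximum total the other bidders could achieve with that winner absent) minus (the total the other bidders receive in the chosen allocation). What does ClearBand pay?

ClearBand pays $11M.

Efficient allocation: AzureWave→Band E ($886M), Meridian→Band C ($782M), ClearBand→Band A ($630M), VistaNet→Band B ($474M); total welfare W = $2772M.
ClearBand receives Band A at value $630M, so the others get W − 630 = $2142M.
Without ClearBand: best allocation of the remaining 3 bidders over all 4 bands is AzureWave→Band E ($886M), Meridian→Band B ($850M), VistaNet→Band A ($417M), total $2153M.
VCG payment = (others' best without ClearBand) − (others' welfare with ClearBand) = 2153 − 2142 = $11M.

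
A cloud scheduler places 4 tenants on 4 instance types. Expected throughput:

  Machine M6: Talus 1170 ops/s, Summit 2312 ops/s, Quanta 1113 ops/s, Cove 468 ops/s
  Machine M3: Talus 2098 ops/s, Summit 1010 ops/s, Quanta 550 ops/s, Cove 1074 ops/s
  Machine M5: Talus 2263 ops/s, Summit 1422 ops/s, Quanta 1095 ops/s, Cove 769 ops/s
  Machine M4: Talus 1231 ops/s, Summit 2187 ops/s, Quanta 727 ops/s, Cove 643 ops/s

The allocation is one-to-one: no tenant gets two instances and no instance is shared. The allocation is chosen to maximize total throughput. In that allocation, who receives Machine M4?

Summit receives Machine M4.

Optimal: Talus→Machine M5 (2263 ops/s), Summit→Machine M4 (2187 ops/s), Quanta→Machine M6 (1113 ops/s), Cove→Machine M3 (1074 ops/s) — total 2263+2187+1113+1074 = 6637 ops/s.
Row-greedy (each tenant in turn takes its best remaining instance) gives 6376 ops/s, worse by 261.
Next-best assignment: Talus→Machine M5, Summit→Machine M6, Quanta→Machine M4, Cove→Machine M3 = 6376 ops/s.
Swapping Summit↔Cove (Summit→Machine M3 1010 ops/s, Cove→Machine M4 643 ops/s) loses 1608.
Summit's own top instance is Machine M6 (2312 ops/s), but forcing Summit→Machine M6 and reassigning the rest optimally gives only 6376 ops/s — worse by 261.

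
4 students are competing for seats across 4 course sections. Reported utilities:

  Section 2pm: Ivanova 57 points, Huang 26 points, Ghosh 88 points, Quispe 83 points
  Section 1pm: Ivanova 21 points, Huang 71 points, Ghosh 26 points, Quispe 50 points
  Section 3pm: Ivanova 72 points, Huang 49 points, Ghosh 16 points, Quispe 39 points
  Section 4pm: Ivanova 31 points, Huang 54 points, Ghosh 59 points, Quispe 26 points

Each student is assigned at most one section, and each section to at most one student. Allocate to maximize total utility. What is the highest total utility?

Max total: 285 points

Optimal: Ivanova→Section 3pm (72 points), Huang→Section 1pm (71 points), Ghosh→Section 4pm (59 points), Quispe→Section 2pm (83 points) — total 72+71+59+83 = 285 points.
Row-greedy (each student in turn takes its best remaining section) gives 257 points, worse by 28.
Every other assignment is strictly worse.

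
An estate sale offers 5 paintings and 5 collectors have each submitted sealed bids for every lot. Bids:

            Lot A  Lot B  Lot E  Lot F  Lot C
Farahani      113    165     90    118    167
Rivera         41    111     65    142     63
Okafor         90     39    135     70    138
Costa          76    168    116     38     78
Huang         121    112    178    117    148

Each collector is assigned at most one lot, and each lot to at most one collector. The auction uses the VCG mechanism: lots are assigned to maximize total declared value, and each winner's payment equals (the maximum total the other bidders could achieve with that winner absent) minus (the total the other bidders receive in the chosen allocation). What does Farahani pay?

Farahani pays $48.

Efficient allocation: Farahani→Lot C ($167), Rivera→Lot F ($142), Okafor→Lot A ($90), Costa→Lot B ($168), Huang→Lot E ($178); total welfare W = $745.
Farahani receives Lot C at value $167, so the others get W − 167 = $578.
Without Farahani: best allocation of the remaining 4 bidders over all 5 lots is Rivera→Lot F ($142), Okafor→Lot C ($138), Costa→Lot B ($168), Huang→Lot E ($178), total $626.
VCG payment = (others' best without Farahani) − (others' welfare with Farahani) = 626 − 578 = $48.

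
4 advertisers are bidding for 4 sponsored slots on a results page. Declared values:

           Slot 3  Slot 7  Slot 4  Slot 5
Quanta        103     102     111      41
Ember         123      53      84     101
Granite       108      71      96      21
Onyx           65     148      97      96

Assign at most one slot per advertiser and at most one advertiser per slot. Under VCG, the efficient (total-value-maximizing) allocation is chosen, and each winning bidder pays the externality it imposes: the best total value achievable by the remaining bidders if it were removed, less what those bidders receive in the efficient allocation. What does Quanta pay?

Efficient allocation: Quanta→Slot 4 ($111), Ember→Slot 5 ($101), Granite→Slot 3 ($108), Onyx→Slot 7 ($148); total welfare W = $468.
Quanta receives Slot 4 at value $111, so the others get W − 111 = $357.
Without Quanta: best allocation of the remaining 3 bidders over all 4 slots is Ember→Slot 3 ($123), Granite→Slot 4 ($96), Onyx→Slot 7 ($148), total $367.
VCG payment = (others' best without Quanta) − (others' welfare with Quanta) = 367 − 357 = $10.

Quanta pays $10.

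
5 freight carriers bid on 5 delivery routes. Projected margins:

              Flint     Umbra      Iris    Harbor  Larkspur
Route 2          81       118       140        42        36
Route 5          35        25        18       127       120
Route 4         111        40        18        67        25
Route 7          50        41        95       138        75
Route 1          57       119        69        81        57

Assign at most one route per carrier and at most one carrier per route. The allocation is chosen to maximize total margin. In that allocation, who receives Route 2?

Iris receives Route 2.

Optimal: Flint→Route 4 ($111k), Umbra→Route 1 ($119k), Iris→Route 2 ($140k), Harbor→Route 7 ($138k), Larkspur→Route 5 ($120k) — total 111+119+140+138+120 = $628k.
Column-greedy (each route in turn goes to its best remaining carrier) gives $572k, worse by 56.
Next-best assignment: Flint→Route 4, Umbra→Route 1, Iris→Route 2, Harbor→Route 5, Larkspur→Route 7 = $572k.
Swapping Iris↔Harbor (Iris→Route 7 $95k, Harbor→Route 2 $42k) loses 141.
Checked against all permutations: $628k is optimal.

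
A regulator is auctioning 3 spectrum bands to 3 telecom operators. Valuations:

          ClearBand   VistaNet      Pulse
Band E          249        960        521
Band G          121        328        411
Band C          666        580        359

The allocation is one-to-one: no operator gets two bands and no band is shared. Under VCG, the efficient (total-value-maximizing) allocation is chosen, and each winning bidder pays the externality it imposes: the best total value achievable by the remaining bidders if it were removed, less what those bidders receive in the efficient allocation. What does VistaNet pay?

Efficient allocation: ClearBand→Band C ($666M), VistaNet→Band E ($960M), Pulse→Band G ($411M); total welfare W = $2037M.
VistaNet receives Band E at value $960M, so the others get W − 960 = $1077M.
Without VistaNet: best allocation of the remaining 2 bidders over all 3 bands is ClearBand→Band C ($666M), Pulse→Band E ($521M), total $1187M.
VCG payment = (others' best without VistaNet) − (others' welfare with VistaNet) = 1187 − 1077 = $110M.

VistaNet pays $110M.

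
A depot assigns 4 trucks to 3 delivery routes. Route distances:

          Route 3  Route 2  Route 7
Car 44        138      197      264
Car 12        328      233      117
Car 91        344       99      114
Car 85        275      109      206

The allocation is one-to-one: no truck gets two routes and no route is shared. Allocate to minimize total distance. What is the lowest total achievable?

Optimal: Car 44→Route 3 (138 km), Car 91→Route 2 (99 km), Car 12→Route 7 (117 km) — total 138+99+117 = 354 km.
Swapping Car 12↔Car 91 (Car 12→Route 2 233 km, Car 91→Route 7 114 km) adds 131.
Checked against all permutations: 354 km is optimal.

Minimum total: 354 km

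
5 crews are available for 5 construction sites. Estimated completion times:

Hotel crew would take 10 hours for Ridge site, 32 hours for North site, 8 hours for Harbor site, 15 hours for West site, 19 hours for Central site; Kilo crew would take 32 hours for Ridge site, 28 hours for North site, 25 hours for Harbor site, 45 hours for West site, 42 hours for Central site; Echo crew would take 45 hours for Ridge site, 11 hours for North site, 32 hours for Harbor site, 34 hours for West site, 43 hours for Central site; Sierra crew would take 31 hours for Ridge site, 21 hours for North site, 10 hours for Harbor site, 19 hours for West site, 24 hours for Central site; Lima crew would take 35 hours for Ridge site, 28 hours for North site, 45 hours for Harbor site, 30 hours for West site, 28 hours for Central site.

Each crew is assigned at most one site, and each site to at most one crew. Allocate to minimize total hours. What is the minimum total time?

Optimal: Hotel crew→Ridge site (10 hours), Kilo crew→Harbor site (25 hours), Echo crew→North site (11 hours), Sierra crew→West site (19 hours), Lima crew→Central site (28 hours) — total 10+25+11+19+28 = 93 hours.
Min-entry greedy (repeatedly take the single cheapest remaining cell) gives 98 hours, worse by 5.
Swapping Hotel crew↔Kilo crew (Hotel crew→Harbor site 8 hours, Kilo crew→Ridge site 32 hours) adds 5.

Min total: 93 hours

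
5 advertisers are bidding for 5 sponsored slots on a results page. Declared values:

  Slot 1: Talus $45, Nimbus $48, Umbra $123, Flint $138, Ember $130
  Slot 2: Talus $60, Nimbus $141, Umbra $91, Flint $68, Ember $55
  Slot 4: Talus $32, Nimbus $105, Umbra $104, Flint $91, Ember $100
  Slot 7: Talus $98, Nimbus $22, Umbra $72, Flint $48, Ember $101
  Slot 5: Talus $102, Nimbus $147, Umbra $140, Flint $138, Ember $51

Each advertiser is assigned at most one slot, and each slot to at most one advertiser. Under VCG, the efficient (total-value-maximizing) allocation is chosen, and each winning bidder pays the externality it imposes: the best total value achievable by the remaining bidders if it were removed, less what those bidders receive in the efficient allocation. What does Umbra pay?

Efficient allocation: Talus→Slot 7 ($98), Nimbus→Slot 2 ($141), Umbra→Slot 5 ($140), Flint→Slot 1 ($138), Ember→Slot 4 ($100); total welfare W = $617.
Umbra receives Slot 5 at value $140, so the others get W − 140 = $477.
Without Umbra: best allocation of the remaining 4 bidders over all 5 slots is Talus→Slot 7 ($98), Nimbus→Slot 2 ($141), Flint→Slot 5 ($138), Ember→Slot 1 ($130), total $507.
VCG payment = (others' best without Umbra) − (others' welfare with Umbra) = 507 − 477 = $30.

Umbra pays $30.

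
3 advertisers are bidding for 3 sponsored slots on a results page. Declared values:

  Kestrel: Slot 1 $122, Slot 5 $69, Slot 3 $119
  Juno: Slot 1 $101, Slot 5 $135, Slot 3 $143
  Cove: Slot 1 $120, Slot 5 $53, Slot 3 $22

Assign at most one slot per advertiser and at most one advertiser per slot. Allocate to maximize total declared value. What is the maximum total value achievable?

Maximum total: $374

Optimal: Kestrel→Slot 3 ($119), Juno→Slot 5 ($135), Cove→Slot 1 ($120) — total 119+135+120 = $374.
Row-greedy (each advertiser in turn takes its best remaining slot) gives $318, worse by 56.
Swapping Juno↔Cove (Juno→Slot 1 $101, Cove→Slot 5 $53) loses 101.
Every other assignment is strictly worse.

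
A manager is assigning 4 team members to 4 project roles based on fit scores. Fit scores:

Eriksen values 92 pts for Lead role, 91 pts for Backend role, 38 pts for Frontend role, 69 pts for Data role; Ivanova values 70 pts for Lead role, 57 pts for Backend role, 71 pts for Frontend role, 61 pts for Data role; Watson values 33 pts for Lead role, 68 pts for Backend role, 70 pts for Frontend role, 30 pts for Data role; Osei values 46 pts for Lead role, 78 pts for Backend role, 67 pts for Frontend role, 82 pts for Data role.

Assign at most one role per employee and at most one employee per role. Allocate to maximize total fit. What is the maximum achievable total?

Optimal: Eriksen→Lead role (92 pts), Ivanova→Frontend role (71 pts), Watson→Backend role (68 pts), Osei→Data role (82 pts) — total 92+71+68+82 = 313 pts.
Column-greedy (each role in turn goes to its best remaining employee) gives 271 pts, worse by 42.

Maximum total: 313 pts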